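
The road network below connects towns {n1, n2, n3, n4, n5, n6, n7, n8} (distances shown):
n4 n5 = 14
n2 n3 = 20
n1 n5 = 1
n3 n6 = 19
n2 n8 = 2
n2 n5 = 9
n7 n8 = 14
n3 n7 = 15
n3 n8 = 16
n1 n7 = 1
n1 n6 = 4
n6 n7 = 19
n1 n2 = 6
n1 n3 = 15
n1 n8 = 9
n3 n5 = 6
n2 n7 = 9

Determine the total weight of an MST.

Kruskal: consider edges lightest-first.
n1 n5 (1): add — endpoints in different components.
n1 n7 (1): add — endpoints in different components.
n2 n8 (2): add — endpoints in different components.
n1 n6 (4): add — endpoints in different components.
n1 n2 (6): add — endpoints in different components.
n3 n5 (6): add — endpoints in different components.
n1 n8 (9): skip — n1 and n8 already connected.
n2 n5 (9): skip — n2 and n5 already connected.
n2 n7 (9): skip — n7 and n2 already connected.
n4 n5 (14): add — endpoints in different components.
MST edges: n1 n5, n1 n7, n2 n8, n1 n6, n1 n2, n3 n5, n4 n5; total weight 1+1+2+4+6+6+14 = 34.

34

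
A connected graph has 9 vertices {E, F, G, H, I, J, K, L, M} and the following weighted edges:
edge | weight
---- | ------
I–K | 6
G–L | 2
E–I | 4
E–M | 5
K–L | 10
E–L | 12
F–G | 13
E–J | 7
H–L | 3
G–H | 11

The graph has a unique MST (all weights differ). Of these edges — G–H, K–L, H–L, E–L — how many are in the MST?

Kruskal's algorithm — process edges by increasing weight (ties by edge label):
G–L (2): add — endpoints in different components.
H–L (3): add — endpoints in different components.
E–I (4): add — endpoints in different components.
E–M (5): add — endpoints in different components.
I–K (6): add — endpoints in different components.
E–J (7): add — endpoints in different components.
K–L (10): add — endpoints in different components.
G–H (11): skip — G and H already connected.
E–L (12): skip — E and L already connected.
F–G (13): add — endpoints in different components.
MST edge set: {G–L, H–L, E–I, E–M, I–K, E–J, K–L, F–G}.
Of the listed edges, {K–L, H–L} are in the MST → 2.

2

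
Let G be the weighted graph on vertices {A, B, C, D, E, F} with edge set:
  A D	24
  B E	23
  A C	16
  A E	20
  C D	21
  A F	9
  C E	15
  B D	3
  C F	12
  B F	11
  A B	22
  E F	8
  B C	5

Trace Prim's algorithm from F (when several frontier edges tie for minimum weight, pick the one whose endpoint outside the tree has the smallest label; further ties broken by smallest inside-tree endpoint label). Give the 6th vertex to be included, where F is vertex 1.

C

Prim, starting at F.
Step 1: cheapest edge leaving the tree is E F (8); add E.
Step 2: cheapest edge leaving the tree is A F (9); add A.
Step 3: cheapest edge leaving the tree is B F (11); add B.
Step 4: cheapest edge leaving the tree is B D (3); add D.
Step 5: cheapest edge leaving the tree is B C (5); add C.
Vertex order: F, E, A, B, D, C. The 6th vertex is C.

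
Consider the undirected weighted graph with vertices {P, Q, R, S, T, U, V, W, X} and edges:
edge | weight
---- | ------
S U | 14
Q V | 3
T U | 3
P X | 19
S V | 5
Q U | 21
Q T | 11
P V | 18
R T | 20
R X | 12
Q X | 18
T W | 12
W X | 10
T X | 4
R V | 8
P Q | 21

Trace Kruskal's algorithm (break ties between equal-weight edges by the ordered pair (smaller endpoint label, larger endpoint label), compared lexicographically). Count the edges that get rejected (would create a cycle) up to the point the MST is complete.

Kruskal: consider edges lightest-first.
Q V (3): add — endpoints in different components.
T U (3): add — endpoints in different components.
T X (4): add — endpoints in different components.
S V (5): add — endpoints in different components.
R V (8): add — endpoints in different components.
W X (10): add — endpoints in different components.
Q T (11): add — endpoints in different components.
R X (12): skip — X and R already connected.
T W (12): skip — W and T already connected.
S U (14): skip — U and S already connected.
P V (18): add — endpoints in different components.
Edges rejected before the tree was complete: 3.

3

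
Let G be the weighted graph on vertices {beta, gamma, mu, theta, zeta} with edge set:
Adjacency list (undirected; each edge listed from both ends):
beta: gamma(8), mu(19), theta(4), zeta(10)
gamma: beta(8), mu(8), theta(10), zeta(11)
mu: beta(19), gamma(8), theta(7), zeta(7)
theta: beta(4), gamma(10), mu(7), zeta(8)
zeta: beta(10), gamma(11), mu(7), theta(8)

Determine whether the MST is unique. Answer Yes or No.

Kruskal: consider edges lightest-first.
beta—theta (4): add — endpoints in different components.
mu—theta (7): add — endpoints in different components.
mu—zeta (7): add — endpoints in different components.
beta—gamma (8): add — endpoints in different components.
Non-tree edge gamma—mu has weight 8, equal to the heaviest edge on its tree cycle — swapping gives another MST of the same weight. Not unique.

No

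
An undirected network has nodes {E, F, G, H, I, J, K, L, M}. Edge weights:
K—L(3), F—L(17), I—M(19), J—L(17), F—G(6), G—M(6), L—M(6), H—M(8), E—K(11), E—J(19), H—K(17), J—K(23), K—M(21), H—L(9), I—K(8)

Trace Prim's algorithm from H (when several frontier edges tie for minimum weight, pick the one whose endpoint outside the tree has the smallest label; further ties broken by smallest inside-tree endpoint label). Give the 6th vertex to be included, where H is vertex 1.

K

Prim's algorithm from H:
Step 1: cheapest edge leaving the tree is H—M (8); add M.
Step 2: cheapest edge leaving the tree is G—M (6); add G.
Step 3: cheapest edge leaving the tree is F—G (6); add F.
Step 4: cheapest edge leaving the tree is L—M (6); add L.
Step 5: cheapest edge leaving the tree is K—L (3); add K.
Step 6: cheapest edge leaving the tree is I—K (8); add I.
Step 7: cheapest edge leaving the tree is E—K (11); add E.
Step 8: cheapest edge leaving the tree is J—L (17); add J.
Vertex order: H, M, G, F, L, K, I, E, J. The 6th vertex is K.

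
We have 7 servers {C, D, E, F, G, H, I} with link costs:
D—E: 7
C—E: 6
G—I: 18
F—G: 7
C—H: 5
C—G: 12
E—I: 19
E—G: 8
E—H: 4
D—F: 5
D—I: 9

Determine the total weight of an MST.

Sort edges by weight, then run Kruskal:
E—H (4): add. Components now {C} {D} {E,H} {F} {G} {I}
C—H (5): add. Components now {C,E,H} {D} {F} {G} {I}
D—F (5): add. Components now {C,E,H} {D,F} {G} {I}
C—E (6): skip — C and E already connected.
D—E (7): add. Components now {C,D,E,F,H} {G} {I}
F—G (7): add. Components now {C,D,E,F,G,H} {I}
E—G (8): skip — E and G already connected.
D—I (9): add. Components now {C,D,E,F,G,H,I}
MST edges: E—H, C—H, D—F, D—E, F—G, D—I; total weight 4+5+5+7+7+9 = 37.

37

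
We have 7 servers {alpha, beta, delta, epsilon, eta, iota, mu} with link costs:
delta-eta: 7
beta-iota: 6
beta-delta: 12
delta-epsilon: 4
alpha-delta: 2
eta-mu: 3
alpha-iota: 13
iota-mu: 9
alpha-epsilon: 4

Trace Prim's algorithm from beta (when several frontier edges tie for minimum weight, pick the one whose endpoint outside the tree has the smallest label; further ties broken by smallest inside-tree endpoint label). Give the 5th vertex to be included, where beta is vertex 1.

delta

Grow the tree from beta using Prim:
Step 1: cheapest edge leaving the tree is beta-iota (6); add iota.
Step 2: cheapest edge leaving the tree is iota-mu (9); add mu.
Step 3: cheapest edge leaving the tree is eta-mu (3); add eta.
Step 4: cheapest edge leaving the tree is delta-eta (7); add delta.
Step 5: cheapest edge leaving the tree is alpha-delta (2); add alpha.
Step 6: cheapest edge leaving the tree is alpha-epsilon (4); add epsilon.
Vertex order: beta, iota, mu, eta, delta, alpha, epsilon. The 5th vertex is delta.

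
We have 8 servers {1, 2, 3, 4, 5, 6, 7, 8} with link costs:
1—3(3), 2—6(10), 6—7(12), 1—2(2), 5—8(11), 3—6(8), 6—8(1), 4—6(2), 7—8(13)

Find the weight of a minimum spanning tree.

Prim, starting at 2.
Step 1: cheapest edge leaving the tree is 1—2 (2); add 1.
Step 2: cheapest edge leaving the tree is 1—3 (3); add 3.
Step 3: cheapest edge leaving the tree is 3—6 (8); add 6.
Step 4: cheapest edge leaving the tree is 6—8 (1); add 8.
Step 5: cheapest edge leaving the tree is 4—6 (2); add 4.
Step 6: cheapest edge leaving the tree is 5—8 (11); add 5.
Step 7: cheapest edge leaving the tree is 6—7 (12); add 7.
MST edges: 1—2, 1—3, 3—6, 6—8, 4—6, 5—8, 6—7; total weight 2+3+8+1+2+11+12 = 39.

39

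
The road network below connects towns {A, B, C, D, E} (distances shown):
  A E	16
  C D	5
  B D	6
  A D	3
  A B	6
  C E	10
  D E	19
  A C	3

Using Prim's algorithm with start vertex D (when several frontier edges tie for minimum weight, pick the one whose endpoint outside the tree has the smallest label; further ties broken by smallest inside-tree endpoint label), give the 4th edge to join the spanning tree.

Prim, starting at D.
Step 1: frontier [A D 3, C D 5, B D 6, D E 19] → take A D (3); add A.
Step 2: frontier [A C 3, A B 6, A E 16, C D 5, B D 6, D E 19] → take A C (3); add C.
Step 3: frontier [A B 6, A E 16, C E 10, B D 6, D E 19] → take A B (6); add B.
Step 4: frontier [A E 16, C E 10, D E 19] → take C E (10); add E.
The 4th edge added is C E.

C-E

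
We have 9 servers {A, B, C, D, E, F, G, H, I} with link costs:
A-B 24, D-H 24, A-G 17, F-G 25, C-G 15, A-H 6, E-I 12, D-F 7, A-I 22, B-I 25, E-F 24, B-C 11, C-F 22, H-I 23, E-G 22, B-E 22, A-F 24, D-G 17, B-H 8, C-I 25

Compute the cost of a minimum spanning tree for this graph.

98

Sort edges by weight, then run Kruskal:
A-H (6): add — endpoints in different components.
D-F (7): add — endpoints in different components.
B-H (8): add — endpoints in different components.
B-C (11): add — endpoints in different components.
E-I (12): add — endpoints in different components.
C-G (15): add — endpoints in different components.
A-G (17): skip — A and G already connected.
D-G (17): add — endpoints in different components.
A-I (22): add — endpoints in different components.
MST edges: A-H, D-F, B-H, B-C, E-I, C-G, D-G, A-I; total weight 6+7+8+11+12+15+17+22 = 98.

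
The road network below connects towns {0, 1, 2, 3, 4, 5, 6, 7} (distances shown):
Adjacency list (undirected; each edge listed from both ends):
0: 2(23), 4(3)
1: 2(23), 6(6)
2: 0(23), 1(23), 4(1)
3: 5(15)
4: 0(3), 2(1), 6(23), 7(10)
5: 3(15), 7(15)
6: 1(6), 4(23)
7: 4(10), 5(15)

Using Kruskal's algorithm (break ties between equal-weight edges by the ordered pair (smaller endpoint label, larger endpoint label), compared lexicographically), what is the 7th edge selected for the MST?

Kruskal: consider edges lightest-first.
2-4 (1): add — endpoints in different components.
0-4 (3): add — endpoints in different components.
1-6 (6): add — endpoints in different components.
4-7 (10): add — endpoints in different components.
3-5 (15): add — endpoints in different components.
5-7 (15): add — endpoints in different components.
0-2 (23): skip — 0 and 2 already connected.
1-2 (23): add — endpoints in different components.
The 7th edge added is 1-2.

1-2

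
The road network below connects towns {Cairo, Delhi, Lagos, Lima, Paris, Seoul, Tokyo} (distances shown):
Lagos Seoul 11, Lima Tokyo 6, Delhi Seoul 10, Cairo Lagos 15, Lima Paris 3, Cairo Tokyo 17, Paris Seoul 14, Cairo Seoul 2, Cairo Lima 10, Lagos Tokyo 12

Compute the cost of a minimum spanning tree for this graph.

Grow the tree from Tokyo using Prim:
Step 1: frontier [Lima Tokyo 6, Lagos Tokyo 12, Cairo Tokyo 17] → take Lima Tokyo (6); add Lima.
Step 2: frontier [Lima Paris 3, Cairo Lima 10, Lagos Tokyo 12, Cairo Tokyo 17] → take Lima Paris (3); add Paris.
Step 3: frontier [Cairo Lima 10, Paris Seoul 14, Lagos Tokyo 12, Cairo Tokyo 17] → take Cairo Lima (10); add Cairo.
Step 4: frontier [Cairo Seoul 2, Cairo Lagos 15, Paris Seoul 14, Lagos Tokyo 12] → take Cairo Seoul (2); add Seoul.
Step 5: frontier [Cairo Lagos 15, Delhi Seoul 10, Lagos Seoul 11, Lagos Tokyo 12] → take Delhi Seoul (10); add Delhi.
Step 6: frontier [Cairo Lagos 15, Lagos Seoul 11, Lagos Tokyo 12] → take Lagos Seoul (11); add Lagos.
MST edges: Lima Tokyo, Lima Paris, Cairo Lima, Cairo Seoul, Delhi Seoul, Lagos Seoul; total weight 6+3+10+2+10+11 = 42.

42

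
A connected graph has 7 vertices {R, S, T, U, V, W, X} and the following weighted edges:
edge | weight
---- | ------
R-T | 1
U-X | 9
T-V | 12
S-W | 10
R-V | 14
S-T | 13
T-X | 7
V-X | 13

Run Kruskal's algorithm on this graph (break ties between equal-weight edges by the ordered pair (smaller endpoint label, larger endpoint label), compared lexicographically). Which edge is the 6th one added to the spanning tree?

Sort edges by weight, then run Kruskal:
R-T (1): add — endpoints in different components.
T-X (7): add — endpoints in different components.
U-X (9): add — endpoints in different components.
S-W (10): add — endpoints in different components.
T-V (12): add — endpoints in different components.
S-T (13): add — endpoints in different components.
The 6th edge added is S-T.

S-T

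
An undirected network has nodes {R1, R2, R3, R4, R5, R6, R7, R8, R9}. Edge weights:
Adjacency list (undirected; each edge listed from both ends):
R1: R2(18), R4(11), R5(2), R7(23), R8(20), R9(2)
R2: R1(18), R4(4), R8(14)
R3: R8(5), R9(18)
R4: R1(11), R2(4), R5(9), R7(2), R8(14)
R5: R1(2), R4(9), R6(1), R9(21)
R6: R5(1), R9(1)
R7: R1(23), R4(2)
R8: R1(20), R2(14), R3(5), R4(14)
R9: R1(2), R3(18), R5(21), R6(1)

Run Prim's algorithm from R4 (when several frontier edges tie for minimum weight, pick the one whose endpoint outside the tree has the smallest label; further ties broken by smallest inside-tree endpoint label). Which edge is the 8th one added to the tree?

Prim's algorithm from R4:
Step 1: cheapest edge leaving the tree is R4—R7 (2); add R7.
Step 2: cheapest edge leaving the tree is R2—R4 (4); add R2.
Step 3: cheapest edge leaving the tree is R4—R5 (9); add R5.
Step 4: cheapest edge leaving the tree is R5—R6 (1); add R6.
Step 5: cheapest edge leaving the tree is R6—R9 (1); add R9.
Step 6: cheapest edge leaving the tree is R1—R5 (2); add R1.
Step 7: cheapest edge leaving the tree is R2—R8 (14); add R8.
Step 8: cheapest edge leaving the tree is R3—R8 (5); add R3.
The 8th edge added is R3—R8.

R3-R8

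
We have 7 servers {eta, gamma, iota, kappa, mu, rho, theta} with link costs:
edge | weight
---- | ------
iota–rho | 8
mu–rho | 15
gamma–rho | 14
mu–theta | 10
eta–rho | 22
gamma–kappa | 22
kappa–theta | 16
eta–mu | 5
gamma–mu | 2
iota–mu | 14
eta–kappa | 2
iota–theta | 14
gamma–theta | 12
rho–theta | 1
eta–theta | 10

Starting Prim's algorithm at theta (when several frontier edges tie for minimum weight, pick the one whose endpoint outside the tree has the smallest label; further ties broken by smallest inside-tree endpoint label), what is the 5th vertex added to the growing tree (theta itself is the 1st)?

Grow the tree from theta using Prim:
Step 1: cheapest edge leaving the tree is rho–theta (1); add rho.
Step 2: cheapest edge leaving the tree is iota–rho (8); add iota.
Step 3: cheapest edge leaving the tree is eta–theta (10); add eta.
Step 4: cheapest edge leaving the tree is eta–kappa (2); add kappa.
Step 5: cheapest edge leaving the tree is eta–mu (5); add mu.
Step 6: cheapest edge leaving the tree is gamma–mu (2); add gamma.
Vertex order: theta, rho, iota, eta, kappa, mu, gamma. The 5th vertex is kappa.

kappa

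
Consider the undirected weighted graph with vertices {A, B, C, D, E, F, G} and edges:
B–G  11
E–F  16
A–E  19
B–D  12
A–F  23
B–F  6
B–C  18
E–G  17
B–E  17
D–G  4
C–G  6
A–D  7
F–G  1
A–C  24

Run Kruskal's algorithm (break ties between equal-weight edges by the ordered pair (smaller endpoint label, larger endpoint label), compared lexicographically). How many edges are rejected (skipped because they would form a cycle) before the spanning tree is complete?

Kruskal: consider edges lightest-first.
F–G (1): add. Components now {A} {B} {C} {D} {E} {F,G}
D–G (4): add. Components now {A} {B} {C} {D,F,G} {E}
B–F (6): add. Components now {A} {B,D,F,G} {C} {E}
C–G (6): add. Components now {A} {B,C,D,F,G} {E}
A–D (7): add. Components now {A,B,C,D,F,G} {E}
B–G (11): skip — B and G already connected.
B–D (12): skip — B and D already connected.
E–F (16): add. Components now {A,B,C,D,E,F,G}
Edges rejected before the tree was complete: 2.

2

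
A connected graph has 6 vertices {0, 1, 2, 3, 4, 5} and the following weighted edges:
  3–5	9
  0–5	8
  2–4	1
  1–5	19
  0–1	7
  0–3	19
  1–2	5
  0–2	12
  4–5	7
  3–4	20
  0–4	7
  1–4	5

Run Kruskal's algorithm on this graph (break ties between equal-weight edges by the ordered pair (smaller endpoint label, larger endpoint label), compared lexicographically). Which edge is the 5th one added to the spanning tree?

3-5

Kruskal: consider edges lightest-first.
2–4 (1): add. Components now {0} {1} {2,4} {3} {5}
1–2 (5): add. Components now {0} {1,2,4} {3} {5}
1–4 (5): skip — 1 and 4 already connected.
0–1 (7): add. Components now {0,1,2,4} {3} {5}
0–4 (7): skip — 0 and 4 already connected.
4–5 (7): add. Components now {0,1,2,4,5} {3}
0–5 (8): skip — 0 and 5 already connected.
3–5 (9): add. Components now {0,1,2,3,4,5}
The 5th edge added is 3–5.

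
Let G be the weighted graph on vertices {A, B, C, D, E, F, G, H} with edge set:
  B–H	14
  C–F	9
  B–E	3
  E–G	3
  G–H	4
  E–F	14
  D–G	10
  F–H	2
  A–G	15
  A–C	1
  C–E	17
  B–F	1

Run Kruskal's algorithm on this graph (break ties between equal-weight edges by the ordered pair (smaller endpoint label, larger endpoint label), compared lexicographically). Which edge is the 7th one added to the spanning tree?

D-G

Sort edges by weight, then run Kruskal:
A–C (1): add — endpoints in different components.
B–F (1): add — endpoints in different components.
F–H (2): add — endpoints in different components.
B–E (3): add — endpoints in different components.
E–G (3): add — endpoints in different components.
G–H (4): skip — G and H already connected.
C–F (9): add — endpoints in different components.
D–G (10): add — endpoints in different components.
The 7th edge added is D–G.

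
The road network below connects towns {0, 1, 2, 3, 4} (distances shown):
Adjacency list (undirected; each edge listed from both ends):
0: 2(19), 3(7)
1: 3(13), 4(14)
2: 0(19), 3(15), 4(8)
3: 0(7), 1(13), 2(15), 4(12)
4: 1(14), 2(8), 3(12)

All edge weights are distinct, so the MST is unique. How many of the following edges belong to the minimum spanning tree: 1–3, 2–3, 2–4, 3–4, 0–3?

4

Sort edges by weight, then run Kruskal:
0–3 (7): add — endpoints in different components.
2–4 (8): add — endpoints in different components.
3–4 (12): add — endpoints in different components.
1–3 (13): add — endpoints in different components.
MST edge set: {0–3, 2–4, 3–4, 1–3}.
Of the listed edges, {1–3, 2–4, 3–4, 0–3} are in the MST → 4.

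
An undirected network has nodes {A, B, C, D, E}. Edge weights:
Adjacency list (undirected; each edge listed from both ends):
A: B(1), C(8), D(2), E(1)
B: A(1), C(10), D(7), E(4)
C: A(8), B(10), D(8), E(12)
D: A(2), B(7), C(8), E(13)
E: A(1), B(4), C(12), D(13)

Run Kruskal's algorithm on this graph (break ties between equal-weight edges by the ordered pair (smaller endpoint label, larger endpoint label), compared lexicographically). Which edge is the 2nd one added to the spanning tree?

Sort edges by weight, then run Kruskal:
A-B (1): add. Components now {A,B} {C} {D} {E}
A-E (1): add. Components now {A,B,E} {C} {D}
A-D (2): add. Components now {A,B,D,E} {C}
B-E (4): skip — B and E already connected.
B-D (7): skip — B and D already connected.
A-C (8): add. Components now {A,B,C,D,E}
The 2nd edge added is A-E.

A-E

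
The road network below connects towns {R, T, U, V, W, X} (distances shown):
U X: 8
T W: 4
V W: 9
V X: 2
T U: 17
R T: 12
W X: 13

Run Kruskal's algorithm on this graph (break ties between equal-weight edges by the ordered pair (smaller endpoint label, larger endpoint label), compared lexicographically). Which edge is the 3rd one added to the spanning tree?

U-X

Kruskal: consider edges lightest-first.
V X (2): add — endpoints in different components.
T W (4): add — endpoints in different components.
U X (8): add — endpoints in different components.
V W (9): add — endpoints in different components.
R T (12): add — endpoints in different components.
The 3rd edge added is U X.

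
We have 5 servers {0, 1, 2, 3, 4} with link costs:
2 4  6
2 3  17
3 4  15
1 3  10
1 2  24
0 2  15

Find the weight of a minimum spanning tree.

46

Prim, starting at 4.
Step 1: frontier [2 4 6, 3 4 15] → take 2 4 (6); add 2.
Step 2: frontier [0 2 15, 2 3 17, 1 2 24, 3 4 15] → take 0 2 (15); add 0.
Step 3: frontier [2 3 17, 1 2 24, 3 4 15] → take 3 4 (15); add 3.
Step 4: frontier [1 2 24, 1 3 10] → take 1 3 (10); add 1.
MST edges: 2 4, 0 2, 3 4, 1 3; total weight 6+15+15+10 = 46.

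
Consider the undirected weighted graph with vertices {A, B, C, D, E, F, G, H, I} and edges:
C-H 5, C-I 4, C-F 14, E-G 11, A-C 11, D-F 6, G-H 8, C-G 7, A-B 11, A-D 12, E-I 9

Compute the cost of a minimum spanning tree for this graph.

Prim's algorithm from G:
Step 1: cheapest edge leaving the tree is C-G (7); add C.
Step 2: cheapest edge leaving the tree is C-I (4); add I.
Step 3: cheapest edge leaving the tree is C-H (5); add H.
Step 4: cheapest edge leaving the tree is E-I (9); add E.
Step 5: cheapest edge leaving the tree is A-C (11); add A.
Step 6: cheapest edge leaving the tree is A-B (11); add B.
Step 7: cheapest edge leaving the tree is A-D (12); add D.
Step 8: cheapest edge leaving the tree is D-F (6); add F.
MST edges: C-G, C-I, C-H, E-I, A-C, A-B, A-D, D-F; total weight 7+4+5+9+11+11+12+6 = 65.

65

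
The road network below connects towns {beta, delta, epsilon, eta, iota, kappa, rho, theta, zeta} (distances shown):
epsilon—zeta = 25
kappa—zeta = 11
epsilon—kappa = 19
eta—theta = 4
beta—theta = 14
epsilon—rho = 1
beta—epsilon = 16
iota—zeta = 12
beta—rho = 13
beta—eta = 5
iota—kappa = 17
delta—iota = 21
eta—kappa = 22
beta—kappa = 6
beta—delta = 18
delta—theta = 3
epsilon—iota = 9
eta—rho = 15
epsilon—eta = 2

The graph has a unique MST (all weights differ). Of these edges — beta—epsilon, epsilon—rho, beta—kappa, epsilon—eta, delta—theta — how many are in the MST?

4

Sort edges by weight, then run Kruskal:
epsilon—rho (1): add — endpoints in different components.
epsilon—eta (2): add — endpoints in different components.
delta—theta (3): add — endpoints in different components.
eta—theta (4): add — endpoints in different components.
beta—eta (5): add — endpoints in different components.
beta—kappa (6): add — endpoints in different components.
epsilon—iota (9): add — endpoints in different components.
kappa—zeta (11): add — endpoints in different components.
MST edge set: {epsilon—rho, epsilon—eta, delta—theta, eta—theta, beta—eta, beta—kappa, epsilon—iota, kappa—zeta}.
Of the listed edges, {epsilon—rho, beta—kappa, epsilon—eta, delta—theta} are in the MST → 4.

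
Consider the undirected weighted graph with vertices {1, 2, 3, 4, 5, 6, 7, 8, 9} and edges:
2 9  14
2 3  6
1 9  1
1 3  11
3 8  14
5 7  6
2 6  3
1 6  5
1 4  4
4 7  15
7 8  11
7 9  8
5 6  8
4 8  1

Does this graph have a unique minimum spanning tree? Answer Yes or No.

No

Sort edges by weight, then run Kruskal:
1 9 (1): add — endpoints in different components.
4 8 (1): add — endpoints in different components.
2 6 (3): add — endpoints in different components.
1 4 (4): add — endpoints in different components.
1 6 (5): add — endpoints in different components.
2 3 (6): add — endpoints in different components.
5 7 (6): add — endpoints in different components.
5 6 (8): add — endpoints in different components.
Non-tree edge 7 9 has weight 8, equal to the heaviest edge on its tree cycle — swapping gives another MST of the same weight. Not unique.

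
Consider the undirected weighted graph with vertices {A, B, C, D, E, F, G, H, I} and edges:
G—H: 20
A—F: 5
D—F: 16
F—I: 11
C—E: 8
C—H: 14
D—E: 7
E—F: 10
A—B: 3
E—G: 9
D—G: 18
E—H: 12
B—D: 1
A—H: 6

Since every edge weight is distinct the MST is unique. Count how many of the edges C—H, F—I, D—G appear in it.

1

Kruskal: consider edges lightest-first.
B—D (1): add — endpoints in different components.
A—B (3): add — endpoints in different components.
A—F (5): add — endpoints in different components.
A—H (6): add — endpoints in different components.
D—E (7): add — endpoints in different components.
C—E (8): add — endpoints in different components.
E—G (9): add — endpoints in different components.
E—F (10): skip — E and F already connected.
F—I (11): add — endpoints in different components.
MST edge set: {B—D, A—B, A—F, A—H, D—E, C—E, E—G, F—I}.
Of the listed edges, {F—I} are in the MST → 1.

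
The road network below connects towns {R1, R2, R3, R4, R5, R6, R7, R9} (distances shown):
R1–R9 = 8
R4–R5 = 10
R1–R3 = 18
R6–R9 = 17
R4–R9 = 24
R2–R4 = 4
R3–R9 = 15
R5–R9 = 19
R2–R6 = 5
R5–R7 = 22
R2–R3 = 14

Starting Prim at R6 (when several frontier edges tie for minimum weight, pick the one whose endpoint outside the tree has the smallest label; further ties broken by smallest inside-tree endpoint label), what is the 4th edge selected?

Grow the tree from R6 using Prim:
Step 1: cheapest edge leaving the tree is R2–R6 (5); add R2.
Step 2: cheapest edge leaving the tree is R2–R4 (4); add R4.
Step 3: cheapest edge leaving the tree is R4–R5 (10); add R5.
Step 4: cheapest edge leaving the tree is R2–R3 (14); add R3.
Step 5: cheapest edge leaving the tree is R3–R9 (15); add R9.
Step 6: cheapest edge leaving the tree is R1–R9 (8); add R1.
Step 7: cheapest edge leaving the tree is R5–R7 (22); add R7.
The 4th edge added is R2–R3.

R2-R3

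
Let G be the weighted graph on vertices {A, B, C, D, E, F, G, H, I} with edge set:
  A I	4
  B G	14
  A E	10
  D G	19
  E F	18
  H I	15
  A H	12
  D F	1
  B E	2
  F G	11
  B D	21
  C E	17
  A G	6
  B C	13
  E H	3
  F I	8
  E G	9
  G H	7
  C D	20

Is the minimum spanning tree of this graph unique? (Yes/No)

Kruskal: consider edges lightest-first.
D F (1): add — endpoints in different components.
B E (2): add — endpoints in different components.
E H (3): add — endpoints in different components.
A I (4): add — endpoints in different components.
A G (6): add — endpoints in different components.
G H (7): add — endpoints in different components.
F I (8): add — endpoints in different components.
E G (9): skip — E and G already connected.
A E (10): skip — A and E already connected.
F G (11): skip — F and G already connected.
A H (12): skip — A and H already connected.
B C (13): add — endpoints in different components.
Every non-tree edge has weight strictly greater than the heaviest edge on the tree path between its endpoints, so the MST is unique.

Yes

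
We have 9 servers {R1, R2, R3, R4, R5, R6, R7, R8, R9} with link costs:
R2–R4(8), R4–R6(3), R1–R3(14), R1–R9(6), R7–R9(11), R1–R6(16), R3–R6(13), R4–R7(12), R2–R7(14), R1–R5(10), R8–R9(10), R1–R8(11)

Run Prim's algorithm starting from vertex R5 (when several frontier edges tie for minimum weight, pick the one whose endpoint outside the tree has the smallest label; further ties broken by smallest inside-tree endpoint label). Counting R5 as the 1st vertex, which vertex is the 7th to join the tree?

Prim, starting at R5.
Step 1: cheapest edge leaving the tree is R1–R5 (10); add R1.
Step 2: cheapest edge leaving the tree is R1–R9 (6); add R9.
Step 3: cheapest edge leaving the tree is R8–R9 (10); add R8.
Step 4: cheapest edge leaving the tree is R7–R9 (11); add R7.
Step 5: cheapest edge leaving the tree is R4–R7 (12); add R4.
Step 6: cheapest edge leaving the tree is R4–R6 (3); add R6.
Step 7: cheapest edge leaving the tree is R2–R4 (8); add R2.
Step 8: cheapest edge leaving the tree is R3–R6 (13); add R3.
Vertex order: R5, R1, R9, R8, R7, R4, R6, R2, R3. The 7th vertex is R6.

R6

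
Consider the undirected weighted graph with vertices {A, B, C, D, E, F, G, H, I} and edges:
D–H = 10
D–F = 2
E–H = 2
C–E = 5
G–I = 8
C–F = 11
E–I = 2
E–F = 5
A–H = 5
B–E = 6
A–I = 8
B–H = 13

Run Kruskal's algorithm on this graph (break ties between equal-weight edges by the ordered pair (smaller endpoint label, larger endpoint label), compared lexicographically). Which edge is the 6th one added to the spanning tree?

Kruskal's algorithm — process edges by increasing weight (ties by edge label):
D–F (2): add — endpoints in different components.
E–H (2): add — endpoints in different components.
E–I (2): add — endpoints in different components.
A–H (5): add — endpoints in different components.
C–E (5): add — endpoints in different components.
E–F (5): add — endpoints in different components.
B–E (6): add — endpoints in different components.
A–I (8): skip — A and I already connected.
G–I (8): add — endpoints in different components.
The 6th edge added is E–F.

E-F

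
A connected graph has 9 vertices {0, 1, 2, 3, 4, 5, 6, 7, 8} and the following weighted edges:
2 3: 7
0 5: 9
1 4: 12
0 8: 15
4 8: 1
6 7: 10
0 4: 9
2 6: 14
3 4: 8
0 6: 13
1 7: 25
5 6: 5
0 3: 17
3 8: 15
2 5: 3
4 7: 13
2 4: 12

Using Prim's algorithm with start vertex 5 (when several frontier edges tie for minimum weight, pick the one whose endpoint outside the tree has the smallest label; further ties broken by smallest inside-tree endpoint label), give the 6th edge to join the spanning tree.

0-4

Grow the tree from 5 using Prim:
Step 1: cheapest edge leaving the tree is 2 5 (3); add 2.
Step 2: cheapest edge leaving the tree is 5 6 (5); add 6.
Step 3: cheapest edge leaving the tree is 2 3 (7); add 3.
Step 4: cheapest edge leaving the tree is 3 4 (8); add 4.
Step 5: cheapest edge leaving the tree is 4 8 (1); add 8.
Step 6: cheapest edge leaving the tree is 0 4 (9); add 0.
Step 7: cheapest edge leaving the tree is 6 7 (10); add 7.
Step 8: cheapest edge leaving the tree is 1 4 (12); add 1.
The 6th edge added is 0 4.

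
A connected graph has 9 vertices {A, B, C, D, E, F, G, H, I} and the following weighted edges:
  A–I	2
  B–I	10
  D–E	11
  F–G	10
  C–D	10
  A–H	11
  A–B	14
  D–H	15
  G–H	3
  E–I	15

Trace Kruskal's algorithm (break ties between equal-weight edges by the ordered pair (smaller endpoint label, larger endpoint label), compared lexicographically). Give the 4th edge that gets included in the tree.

C-D

Kruskal's algorithm — process edges by increasing weight (ties by edge label):
A–I (2): add — endpoints in different components.
G–H (3): add — endpoints in different components.
B–I (10): add — endpoints in different components.
C–D (10): add — endpoints in different components.
F–G (10): add — endpoints in different components.
A–H (11): add — endpoints in different components.
D–E (11): add — endpoints in different components.
A–B (14): skip — A and B already connected.
D–H (15): add — endpoints in different components.
The 4th edge added is C–D.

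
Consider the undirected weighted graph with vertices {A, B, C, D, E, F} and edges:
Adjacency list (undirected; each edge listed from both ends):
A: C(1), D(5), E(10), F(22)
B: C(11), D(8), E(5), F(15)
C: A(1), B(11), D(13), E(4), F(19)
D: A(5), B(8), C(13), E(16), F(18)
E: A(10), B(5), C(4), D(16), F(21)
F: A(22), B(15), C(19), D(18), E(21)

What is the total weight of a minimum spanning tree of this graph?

Kruskal: consider edges lightest-first.
A–C (1): add. Components now {A,C} {B} {D} {E} {F}
C–E (4): add. Components now {A,C,E} {B} {D} {F}
A–D (5): add. Components now {A,C,D,E} {B} {F}
B–E (5): add. Components now {A,B,C,D,E} {F}
B–D (8): skip — B and D already connected.
A–E (10): skip — A and E already connected.
B–C (11): skip — B and C already connected.
C–D (13): skip — C and D already connected.
B–F (15): add. Components now {A,B,C,D,E,F}
MST edges: A–C, C–E, A–D, B–E, B–F; total weight 1+4+5+5+15 = 30.

30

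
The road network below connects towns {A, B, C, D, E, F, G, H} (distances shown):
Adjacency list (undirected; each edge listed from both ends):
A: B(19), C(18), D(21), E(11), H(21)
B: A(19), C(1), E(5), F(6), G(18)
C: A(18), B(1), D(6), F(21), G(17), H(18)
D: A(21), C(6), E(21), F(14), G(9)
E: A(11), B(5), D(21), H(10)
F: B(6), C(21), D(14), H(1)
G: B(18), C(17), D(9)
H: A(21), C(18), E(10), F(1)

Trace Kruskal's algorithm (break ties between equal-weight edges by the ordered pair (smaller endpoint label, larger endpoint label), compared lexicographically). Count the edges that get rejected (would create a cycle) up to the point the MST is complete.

1

Sort edges by weight, then run Kruskal:
B-C (1): add — endpoints in different components.
F-H (1): add — endpoints in different components.
B-E (5): add — endpoints in different components.
B-F (6): add — endpoints in different components.
C-D (6): add — endpoints in different components.
D-G (9): add — endpoints in different components.
E-H (10): skip — E and H already connected.
A-E (11): add — endpoints in different components.
Edges rejected before the tree was complete: 1.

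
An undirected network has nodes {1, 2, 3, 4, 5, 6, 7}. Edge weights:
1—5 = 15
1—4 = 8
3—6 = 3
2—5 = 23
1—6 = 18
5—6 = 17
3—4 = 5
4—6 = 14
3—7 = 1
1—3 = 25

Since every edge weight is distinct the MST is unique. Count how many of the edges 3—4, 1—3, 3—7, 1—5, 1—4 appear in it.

4

Kruskal's algorithm — process edges by increasing weight (ties by edge label):
3—7 (1): add — endpoints in different components.
3—6 (3): add — endpoints in different components.
3—4 (5): add — endpoints in different components.
1—4 (8): add — endpoints in different components.
4—6 (14): skip — 4 and 6 already connected.
1—5 (15): add — endpoints in different components.
5—6 (17): skip — 5 and 6 already connected.
1—6 (18): skip — 1 and 6 already connected.
2—5 (23): add — endpoints in different components.
MST edge set: {3—7, 3—6, 3—4, 1—4, 1—5, 2—5}.
Of the listed edges, {3—4, 3—7, 1—5, 1—4} are in the MST → 4.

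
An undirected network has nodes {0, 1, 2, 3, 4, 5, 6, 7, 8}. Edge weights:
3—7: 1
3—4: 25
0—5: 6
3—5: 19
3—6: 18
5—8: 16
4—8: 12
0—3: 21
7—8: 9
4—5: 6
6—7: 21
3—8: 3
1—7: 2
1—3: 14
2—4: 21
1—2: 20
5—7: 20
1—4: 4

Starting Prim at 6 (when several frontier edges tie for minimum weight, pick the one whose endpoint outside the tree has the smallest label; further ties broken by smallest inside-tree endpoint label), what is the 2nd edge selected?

Prim's algorithm from 6:
Step 1: cheapest edge leaving the tree is 3—6 (18); add 3.
Step 2: cheapest edge leaving the tree is 3—7 (1); add 7.
Step 3: cheapest edge leaving the tree is 1—7 (2); add 1.
Step 4: cheapest edge leaving the tree is 3—8 (3); add 8.
Step 5: cheapest edge leaving the tree is 1—4 (4); add 4.
Step 6: cheapest edge leaving the tree is 4—5 (6); add 5.
Step 7: cheapest edge leaving the tree is 0—5 (6); add 0.
Step 8: cheapest edge leaving the tree is 1—2 (20); add 2.
The 2nd edge added is 3—7.

3-7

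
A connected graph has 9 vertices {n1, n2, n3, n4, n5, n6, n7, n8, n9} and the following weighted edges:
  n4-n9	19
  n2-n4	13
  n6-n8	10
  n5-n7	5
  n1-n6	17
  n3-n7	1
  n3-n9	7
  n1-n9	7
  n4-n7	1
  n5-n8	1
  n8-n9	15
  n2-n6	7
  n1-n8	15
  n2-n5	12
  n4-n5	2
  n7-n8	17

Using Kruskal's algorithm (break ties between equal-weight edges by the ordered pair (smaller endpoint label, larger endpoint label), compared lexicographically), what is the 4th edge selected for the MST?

n4-n5

Kruskal: consider edges lightest-first.
n3-n7 (1): add — endpoints in different components.
n4-n7 (1): add — endpoints in different components.
n5-n8 (1): add — endpoints in different components.
n4-n5 (2): add — endpoints in different components.
n5-n7 (5): skip — n5 and n7 already connected.
n1-n9 (7): add — endpoints in different components.
n2-n6 (7): add — endpoints in different components.
n3-n9 (7): add — endpoints in different components.
n6-n8 (10): add — endpoints in different components.
The 4th edge added is n4-n5.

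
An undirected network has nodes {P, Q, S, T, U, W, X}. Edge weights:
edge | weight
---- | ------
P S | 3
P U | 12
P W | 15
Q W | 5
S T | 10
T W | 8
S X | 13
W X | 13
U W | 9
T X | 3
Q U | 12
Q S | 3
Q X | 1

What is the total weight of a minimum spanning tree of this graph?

24

Grow the tree from S using Prim:
Step 1: cheapest edge leaving the tree is P S (3); add P.
Step 2: cheapest edge leaving the tree is Q S (3); add Q.
Step 3: cheapest edge leaving the tree is Q X (1); add X.
Step 4: cheapest edge leaving the tree is T X (3); add T.
Step 5: cheapest edge leaving the tree is Q W (5); add W.
Step 6: cheapest edge leaving the tree is U W (9); add U.
MST edges: P S, Q S, Q X, T X, Q W, U W; total weight 3+3+1+3+5+9 = 24.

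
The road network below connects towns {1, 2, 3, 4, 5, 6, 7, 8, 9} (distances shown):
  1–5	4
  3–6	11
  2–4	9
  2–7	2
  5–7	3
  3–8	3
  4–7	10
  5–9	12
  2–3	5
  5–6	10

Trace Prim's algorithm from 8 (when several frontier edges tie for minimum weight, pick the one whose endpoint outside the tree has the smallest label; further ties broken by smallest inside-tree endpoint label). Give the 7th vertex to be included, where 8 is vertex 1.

4

Prim's algorithm from 8:
Step 1: cheapest edge leaving the tree is 3–8 (3); add 3.
Step 2: cheapest edge leaving the tree is 2–3 (5); add 2.
Step 3: cheapest edge leaving the tree is 2–7 (2); add 7.
Step 4: cheapest edge leaving the tree is 5–7 (3); add 5.
Step 5: cheapest edge leaving the tree is 1–5 (4); add 1.
Step 6: cheapest edge leaving the tree is 2–4 (9); add 4.
Step 7: cheapest edge leaving the tree is 5–6 (10); add 6.
Step 8: cheapest edge leaving the tree is 5–9 (12); add 9.
Vertex order: 8, 3, 2, 7, 5, 1, 4, 6, 9. The 7th vertex is 4.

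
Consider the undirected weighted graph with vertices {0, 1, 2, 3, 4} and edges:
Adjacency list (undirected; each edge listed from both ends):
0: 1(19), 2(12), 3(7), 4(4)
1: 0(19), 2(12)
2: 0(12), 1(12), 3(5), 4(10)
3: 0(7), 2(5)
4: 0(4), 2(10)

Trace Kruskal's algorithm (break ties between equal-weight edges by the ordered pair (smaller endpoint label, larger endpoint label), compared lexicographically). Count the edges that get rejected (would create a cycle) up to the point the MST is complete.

Kruskal: consider edges lightest-first.
0 4 (4): add. Components now {0,4} {1} {2} {3}
2 3 (5): add. Components now {0,4} {1} {2,3}
0 3 (7): add. Components now {0,2,3,4} {1}
2 4 (10): skip — 2 and 4 already connected.
0 2 (12): skip — 0 and 2 already connected.
1 2 (12): add. Components now {0,1,2,3,4}
Edges rejected before the tree was complete: 2.

2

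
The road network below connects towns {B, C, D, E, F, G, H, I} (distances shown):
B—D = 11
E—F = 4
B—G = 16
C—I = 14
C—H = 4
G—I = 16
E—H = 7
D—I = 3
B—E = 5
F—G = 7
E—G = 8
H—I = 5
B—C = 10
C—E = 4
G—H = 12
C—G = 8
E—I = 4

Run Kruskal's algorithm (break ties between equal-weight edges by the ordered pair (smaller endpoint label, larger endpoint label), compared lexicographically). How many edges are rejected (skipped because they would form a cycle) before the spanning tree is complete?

2

Sort edges by weight, then run Kruskal:
D—I (3): add — endpoints in different components.
C—E (4): add — endpoints in different components.
C—H (4): add — endpoints in different components.
E—F (4): add — endpoints in different components.
E—I (4): add — endpoints in different components.
B—E (5): add — endpoints in different components.
H—I (5): skip — H and I already connected.
E—H (7): skip — E and H already connected.
F—G (7): add — endpoints in different components.
Edges rejected before the tree was complete: 2.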